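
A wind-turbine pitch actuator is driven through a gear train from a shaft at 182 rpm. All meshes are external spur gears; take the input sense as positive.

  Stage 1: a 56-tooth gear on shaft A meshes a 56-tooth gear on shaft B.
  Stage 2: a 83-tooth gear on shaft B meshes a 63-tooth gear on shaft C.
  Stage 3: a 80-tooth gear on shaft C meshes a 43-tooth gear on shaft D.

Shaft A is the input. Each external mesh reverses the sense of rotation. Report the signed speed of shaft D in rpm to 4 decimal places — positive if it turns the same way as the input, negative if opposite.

-446.0982 rpm (opposite to input, |ω| = 446.0982 rpm)

Stage 1 [56T→56T]: ω = 182.0000×56/56 = 182.0000 rpm, dir flips to −; running = −182.0000
Stage 2 [83T→63T]: ω = 182.0000×83/63 = 239.7778 rpm, dir flips to +; running = +239.7778
Stage 3 [80T→43T]: ω = 239.7778×80/43 = 446.0982 rpm, dir flips to −; running = −446.0982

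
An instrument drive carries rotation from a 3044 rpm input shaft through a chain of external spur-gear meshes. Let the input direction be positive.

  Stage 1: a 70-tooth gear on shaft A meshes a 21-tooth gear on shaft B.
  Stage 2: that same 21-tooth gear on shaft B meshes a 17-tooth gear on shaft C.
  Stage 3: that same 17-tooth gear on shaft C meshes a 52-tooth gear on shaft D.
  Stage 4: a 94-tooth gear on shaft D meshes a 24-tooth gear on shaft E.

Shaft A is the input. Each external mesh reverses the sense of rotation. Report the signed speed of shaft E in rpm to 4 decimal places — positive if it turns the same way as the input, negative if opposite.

Stage 1 [70T→21T]: ω = 3044.0000×70/21 = 10146.6667 rpm, dir flips to −; running = −10146.6667
Stage 2 [21T→17T]: ω = 10146.6667×21/17 = 12534.1176 rpm, dir flips to +; running = +12534.1176
Stage 3 [17T→52T]: ω = 12534.1176×17/52 = 4097.6923 rpm, dir flips to −; running = −4097.6923
Stage 4 [94T→24T]: ω = 4097.6923×94/24 = 16049.2949 rpm, dir flips to +; running = +16049.2949

+16049.2949 rpm (same as input, |ω| = 16049.2949 rpm)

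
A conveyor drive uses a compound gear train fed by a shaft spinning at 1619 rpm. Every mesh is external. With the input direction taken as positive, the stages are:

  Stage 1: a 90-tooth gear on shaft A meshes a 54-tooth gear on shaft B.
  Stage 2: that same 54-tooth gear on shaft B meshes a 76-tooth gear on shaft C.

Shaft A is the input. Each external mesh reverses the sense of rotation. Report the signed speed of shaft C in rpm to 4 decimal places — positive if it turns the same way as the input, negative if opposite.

+1917.2368 rpm (same as input, |ω| = 1917.2368 rpm)

Stage 1 [90T→54T]: ω = 1619.0000×90/54 = 2698.3333 rpm, dir flips to −; running = −2698.3333
Stage 2 [54T→76T]: ω = 2698.3333×54/76 = 1917.2368 rpm, dir flips to +; running = +1917.2368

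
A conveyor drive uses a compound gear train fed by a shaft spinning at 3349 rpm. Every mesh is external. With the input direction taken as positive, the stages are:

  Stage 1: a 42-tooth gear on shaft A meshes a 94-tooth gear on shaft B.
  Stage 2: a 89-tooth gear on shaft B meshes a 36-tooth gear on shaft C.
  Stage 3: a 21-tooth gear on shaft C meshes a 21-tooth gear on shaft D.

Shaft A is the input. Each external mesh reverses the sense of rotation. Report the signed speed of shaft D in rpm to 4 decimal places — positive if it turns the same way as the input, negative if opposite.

Stage 1 [42T→94T]: ω = 3349.0000×42/94 = 1496.3617 rpm, dir flips to −; running = −1496.3617
Stage 2 [89T→36T]: ω = 1496.3617×89/36 = 3699.3387 rpm, dir flips to +; running = +3699.3387
Stage 3 [21T→21T]: ω = 3699.3387×21/21 = 3699.3387 rpm, dir flips to −; running = −3699.3387

-3699.3387 rpm (opposite to input, |ω| = 3699.3387 rpm)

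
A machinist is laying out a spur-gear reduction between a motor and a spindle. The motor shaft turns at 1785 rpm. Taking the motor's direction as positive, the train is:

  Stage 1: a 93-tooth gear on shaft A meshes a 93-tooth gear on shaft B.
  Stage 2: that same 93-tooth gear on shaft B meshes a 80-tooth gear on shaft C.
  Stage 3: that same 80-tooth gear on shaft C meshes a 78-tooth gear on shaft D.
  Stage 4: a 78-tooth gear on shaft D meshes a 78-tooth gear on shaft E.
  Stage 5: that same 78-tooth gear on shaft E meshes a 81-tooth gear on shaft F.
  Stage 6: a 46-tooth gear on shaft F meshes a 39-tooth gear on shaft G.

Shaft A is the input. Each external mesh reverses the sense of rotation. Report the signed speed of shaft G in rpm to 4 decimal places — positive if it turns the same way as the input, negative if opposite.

Stage 1 [93T→93T]: ω = 1785.0000×93/93 = 1785.0000 rpm, dir flips to −; running = −1785.0000
Stage 2 [93T→80T]: ω = 1785.0000×93/80 = 2075.0625 rpm, dir flips to +; running = +2075.0625
Stage 3 [80T→78T]: ω = 2075.0625×80/78 = 2128.2692 rpm, dir flips to −; running = −2128.2692
Stage 4 [78T→78T]: ω = 2128.2692×78/78 = 2128.2692 rpm, dir flips to +; running = +2128.2692
Stage 5 [78T→81T]: ω = 2128.2692×78/81 = 2049.4444 rpm, dir flips to −; running = −2049.4444
Stage 6 [46T→39T]: ω = 2049.4444×46/39 = 2417.2934 rpm, dir flips to +; running = +2417.2934

+2417.2934 rpm (same as input, |ω| = 2417.2934 rpm)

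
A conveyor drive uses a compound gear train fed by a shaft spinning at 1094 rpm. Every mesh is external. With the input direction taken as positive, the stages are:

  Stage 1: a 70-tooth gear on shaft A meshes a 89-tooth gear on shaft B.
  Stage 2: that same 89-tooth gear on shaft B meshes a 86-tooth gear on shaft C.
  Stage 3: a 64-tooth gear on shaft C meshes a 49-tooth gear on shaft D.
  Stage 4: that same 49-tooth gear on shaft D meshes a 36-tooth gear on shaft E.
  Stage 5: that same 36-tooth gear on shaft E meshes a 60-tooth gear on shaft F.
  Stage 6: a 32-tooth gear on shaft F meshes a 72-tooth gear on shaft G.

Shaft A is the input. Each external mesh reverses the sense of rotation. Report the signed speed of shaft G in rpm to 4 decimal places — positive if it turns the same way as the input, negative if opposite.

Stage 1 [70T→89T]: ω = 1094.0000×70/89 = 860.4494 rpm, dir flips to −; running = −860.4494
Stage 2 [89T→86T]: ω = 860.4494×89/86 = 890.4651 rpm, dir flips to +; running = +890.4651
Stage 3 [64T→49T]: ω = 890.4651×64/49 = 1163.0565 rpm, dir flips to −; running = −1163.0565
Stage 4 [49T→36T]: ω = 1163.0565×49/36 = 1583.0491 rpm, dir flips to +; running = +1583.0491
Stage 5 [36T→60T]: ω = 1583.0491×36/60 = 949.8295 rpm, dir flips to −; running = −949.8295
Stage 6 [32T→72T]: ω = 949.8295×32/72 = 422.1464 rpm, dir flips to +; running = +422.1464

+422.1464 rpm (same as input, |ω| = 422.1464 rpm)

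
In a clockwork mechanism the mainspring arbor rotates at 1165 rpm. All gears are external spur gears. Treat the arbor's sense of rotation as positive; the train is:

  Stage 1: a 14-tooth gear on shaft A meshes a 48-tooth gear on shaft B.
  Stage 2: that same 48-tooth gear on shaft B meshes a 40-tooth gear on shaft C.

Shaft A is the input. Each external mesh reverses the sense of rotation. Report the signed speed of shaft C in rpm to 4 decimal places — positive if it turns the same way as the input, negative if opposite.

+407.7500 rpm (same as input, |ω| = 407.7500 rpm)

Stage 1 [14T→48T]: ω = 1165.0000×14/48 = 339.7917 rpm, dir flips to −; running = −339.7917
Stage 2 [48T→40T]: ω = 339.7917×48/40 = 407.7500 rpm, dir flips to +; running = +407.7500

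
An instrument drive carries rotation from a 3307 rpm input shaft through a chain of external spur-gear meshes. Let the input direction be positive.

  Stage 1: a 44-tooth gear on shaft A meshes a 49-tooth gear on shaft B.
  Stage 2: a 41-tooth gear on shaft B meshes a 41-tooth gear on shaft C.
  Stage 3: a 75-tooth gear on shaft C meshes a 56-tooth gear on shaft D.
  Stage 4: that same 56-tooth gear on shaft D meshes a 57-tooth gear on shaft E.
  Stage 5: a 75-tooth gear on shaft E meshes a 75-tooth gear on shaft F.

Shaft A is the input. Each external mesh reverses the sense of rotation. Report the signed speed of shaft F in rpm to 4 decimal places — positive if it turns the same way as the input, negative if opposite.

Stage 1 [44T→49T]: ω = 3307.0000×44/49 = 2969.5510 rpm, dir flips to −; running = −2969.5510
Stage 2 [41T→41T]: ω = 2969.5510×41/41 = 2969.5510 rpm, dir flips to +; running = +2969.5510
Stage 3 [75T→56T]: ω = 2969.5510×75/56 = 3977.0773 rpm, dir flips to −; running = −3977.0773
Stage 4 [56T→57T]: ω = 3977.0773×56/57 = 3907.3040 rpm, dir flips to +; running = +3907.3040
Stage 5 [75T→75T]: ω = 3907.3040×75/75 = 3907.3040 rpm, dir flips to −; running = −3907.3040

-3907.3040 rpm (opposite to input, |ω| = 3907.3040 rpm)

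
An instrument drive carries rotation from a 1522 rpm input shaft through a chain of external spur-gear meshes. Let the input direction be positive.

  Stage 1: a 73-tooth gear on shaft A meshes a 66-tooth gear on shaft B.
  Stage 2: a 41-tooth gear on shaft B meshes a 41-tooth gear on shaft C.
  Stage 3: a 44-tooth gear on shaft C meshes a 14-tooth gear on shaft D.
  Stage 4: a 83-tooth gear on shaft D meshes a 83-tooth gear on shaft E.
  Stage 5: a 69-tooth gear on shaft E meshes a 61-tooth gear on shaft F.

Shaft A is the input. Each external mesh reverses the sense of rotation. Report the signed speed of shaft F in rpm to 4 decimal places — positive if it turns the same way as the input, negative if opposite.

-5984.6323 rpm (opposite to input, |ω| = 5984.6323 rpm)

Stage 1 [73T→66T]: ω = 1522.0000×73/66 = 1683.4242 rpm, dir flips to −; running = −1683.4242
Stage 2 [41T→41T]: ω = 1683.4242×41/41 = 1683.4242 rpm, dir flips to +; running = +1683.4242
Stage 3 [44T→14T]: ω = 1683.4242×44/14 = 5290.7619 rpm, dir flips to −; running = −5290.7619
Stage 4 [83T→83T]: ω = 5290.7619×83/83 = 5290.7619 rpm, dir flips to +; running = +5290.7619
Stage 5 [69T→61T]: ω = 5290.7619×69/61 = 5984.6323 rpm, dir flips to −; running = −5984.6323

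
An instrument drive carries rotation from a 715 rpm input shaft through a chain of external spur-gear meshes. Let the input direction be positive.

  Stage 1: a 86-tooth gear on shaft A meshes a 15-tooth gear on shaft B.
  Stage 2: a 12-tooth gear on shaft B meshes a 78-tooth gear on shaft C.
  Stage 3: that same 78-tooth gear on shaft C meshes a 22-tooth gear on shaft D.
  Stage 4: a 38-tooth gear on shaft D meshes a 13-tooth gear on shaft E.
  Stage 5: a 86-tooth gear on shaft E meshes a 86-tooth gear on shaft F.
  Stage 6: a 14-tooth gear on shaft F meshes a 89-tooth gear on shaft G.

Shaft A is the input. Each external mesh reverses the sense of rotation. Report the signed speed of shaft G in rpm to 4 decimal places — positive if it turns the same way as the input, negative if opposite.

Stage 1 [86T→15T]: ω = 715.0000×86/15 = 4099.3333 rpm, dir flips to −; running = −4099.3333
Stage 2 [12T→78T]: ω = 4099.3333×12/78 = 630.6667 rpm, dir flips to +; running = +630.6667
Stage 3 [78T→22T]: ω = 630.6667×78/22 = 2236.0000 rpm, dir flips to −; running = −2236.0000
Stage 4 [38T→13T]: ω = 2236.0000×38/13 = 6536.0000 rpm, dir flips to +; running = +6536.0000
Stage 5 [86T→86T]: ω = 6536.0000×86/86 = 6536.0000 rpm, dir flips to −; running = −6536.0000
Stage 6 [14T→89T]: ω = 6536.0000×14/89 = 1028.1348 rpm, dir flips to +; running = +1028.1348

+1028.1348 rpm (same as input, |ω| = 1028.1348 rpm)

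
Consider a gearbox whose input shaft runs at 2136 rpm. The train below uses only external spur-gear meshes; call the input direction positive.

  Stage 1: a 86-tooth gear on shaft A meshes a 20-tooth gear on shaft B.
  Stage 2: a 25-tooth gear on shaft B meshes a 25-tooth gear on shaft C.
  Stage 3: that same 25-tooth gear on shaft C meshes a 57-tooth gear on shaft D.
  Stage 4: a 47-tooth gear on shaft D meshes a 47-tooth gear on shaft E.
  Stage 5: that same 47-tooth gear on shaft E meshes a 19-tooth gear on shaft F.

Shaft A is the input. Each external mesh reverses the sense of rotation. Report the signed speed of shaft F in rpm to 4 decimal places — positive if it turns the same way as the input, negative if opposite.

Stage 1 [86T→20T]: ω = 2136.0000×86/20 = 9184.8000 rpm, dir flips to −; running = −9184.8000
Stage 2 [25T→25T]: ω = 9184.8000×25/25 = 9184.8000 rpm, dir flips to +; running = +9184.8000
Stage 3 [25T→57T]: ω = 9184.8000×25/57 = 4028.4211 rpm, dir flips to −; running = −4028.4211
Stage 4 [47T→47T]: ω = 4028.4211×47/47 = 4028.4211 rpm, dir flips to +; running = +4028.4211
Stage 5 [47T→19T]: ω = 4028.4211×47/19 = 9965.0416 rpm, dir flips to −; running = −9965.0416

-9965.0416 rpm (opposite to input, |ω| = 9965.0416 rpm)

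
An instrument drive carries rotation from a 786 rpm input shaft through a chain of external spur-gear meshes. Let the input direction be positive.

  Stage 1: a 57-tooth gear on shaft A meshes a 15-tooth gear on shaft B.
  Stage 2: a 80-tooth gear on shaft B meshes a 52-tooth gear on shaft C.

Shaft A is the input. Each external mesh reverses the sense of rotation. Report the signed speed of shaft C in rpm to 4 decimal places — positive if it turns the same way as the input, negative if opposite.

+4595.0769 rpm (same as input, |ω| = 4595.0769 rpm)

Stage 1 [57T→15T]: ω = 786.0000×57/15 = 2986.8000 rpm, dir flips to −; running = −2986.8000
Stage 2 [80T→52T]: ω = 2986.8000×80/52 = 4595.0769 rpm, dir flips to +; running = +4595.0769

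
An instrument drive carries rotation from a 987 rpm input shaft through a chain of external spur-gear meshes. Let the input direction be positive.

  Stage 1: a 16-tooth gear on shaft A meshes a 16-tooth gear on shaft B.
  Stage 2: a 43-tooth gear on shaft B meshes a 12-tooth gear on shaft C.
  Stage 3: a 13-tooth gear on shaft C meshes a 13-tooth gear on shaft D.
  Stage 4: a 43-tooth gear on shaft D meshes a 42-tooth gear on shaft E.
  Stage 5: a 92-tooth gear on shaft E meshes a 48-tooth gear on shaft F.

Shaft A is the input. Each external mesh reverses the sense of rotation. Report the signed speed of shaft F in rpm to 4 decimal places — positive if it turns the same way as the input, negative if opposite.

-6940.1701 rpm (opposite to input, |ω| = 6940.1701 rpm)

Stage 1 [16T→16T]: ω = 987.0000×16/16 = 987.0000 rpm, dir flips to −; running = −987.0000
Stage 2 [43T→12T]: ω = 987.0000×43/12 = 3536.7500 rpm, dir flips to +; running = +3536.7500
Stage 3 [13T→13T]: ω = 3536.7500×13/13 = 3536.7500 rpm, dir flips to −; running = −3536.7500
Stage 4 [43T→42T]: ω = 3536.7500×43/42 = 3620.9583 rpm, dir flips to +; running = +3620.9583
Stage 5 [92T→48T]: ω = 3620.9583×92/48 = 6940.1701 rpm, dir flips to −; running = −6940.1701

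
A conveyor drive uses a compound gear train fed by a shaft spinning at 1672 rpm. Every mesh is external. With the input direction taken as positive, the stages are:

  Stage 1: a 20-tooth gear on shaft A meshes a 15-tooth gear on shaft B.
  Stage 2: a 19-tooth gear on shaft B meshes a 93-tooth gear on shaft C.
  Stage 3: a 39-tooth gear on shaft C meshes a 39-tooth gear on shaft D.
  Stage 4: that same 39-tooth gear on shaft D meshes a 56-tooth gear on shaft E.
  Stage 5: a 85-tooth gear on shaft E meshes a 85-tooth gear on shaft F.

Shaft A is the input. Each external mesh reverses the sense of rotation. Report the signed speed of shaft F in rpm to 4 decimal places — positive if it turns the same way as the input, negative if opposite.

Stage 1 [20T→15T]: ω = 1672.0000×20/15 = 2229.3333 rpm, dir flips to −; running = −2229.3333
Stage 2 [19T→93T]: ω = 2229.3333×19/93 = 455.4552 rpm, dir flips to +; running = +455.4552
Stage 3 [39T→39T]: ω = 455.4552×39/39 = 455.4552 rpm, dir flips to −; running = −455.4552
Stage 4 [39T→56T]: ω = 455.4552×39/56 = 317.1920 rpm, dir flips to +; running = +317.1920
Stage 5 [85T→85T]: ω = 317.1920×85/85 = 317.1920 rpm, dir flips to −; running = −317.1920

-317.1920 rpm (opposite to input, |ω| = 317.1920 rpm)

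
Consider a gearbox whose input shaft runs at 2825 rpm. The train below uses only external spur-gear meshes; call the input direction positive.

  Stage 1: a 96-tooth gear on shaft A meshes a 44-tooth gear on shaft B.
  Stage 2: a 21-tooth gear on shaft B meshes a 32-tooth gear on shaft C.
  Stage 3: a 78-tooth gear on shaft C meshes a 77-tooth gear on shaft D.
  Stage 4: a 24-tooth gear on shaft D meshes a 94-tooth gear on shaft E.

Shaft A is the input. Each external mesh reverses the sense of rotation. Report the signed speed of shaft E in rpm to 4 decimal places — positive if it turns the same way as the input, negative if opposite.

Stage 1 [96T→44T]: ω = 2825.0000×96/44 = 6163.6364 rpm, dir flips to −; running = −6163.6364
Stage 2 [21T→32T]: ω = 6163.6364×21/32 = 4044.8864 rpm, dir flips to +; running = +4044.8864
Stage 3 [78T→77T]: ω = 4044.8864×78/77 = 4097.4174 rpm, dir flips to −; running = −4097.4174
Stage 4 [24T→94T]: ω = 4097.4174×24/94 = 1046.1491 rpm, dir flips to +; running = +1046.1491

+1046.1491 rpm (same as input, |ω| = 1046.1491 rpm)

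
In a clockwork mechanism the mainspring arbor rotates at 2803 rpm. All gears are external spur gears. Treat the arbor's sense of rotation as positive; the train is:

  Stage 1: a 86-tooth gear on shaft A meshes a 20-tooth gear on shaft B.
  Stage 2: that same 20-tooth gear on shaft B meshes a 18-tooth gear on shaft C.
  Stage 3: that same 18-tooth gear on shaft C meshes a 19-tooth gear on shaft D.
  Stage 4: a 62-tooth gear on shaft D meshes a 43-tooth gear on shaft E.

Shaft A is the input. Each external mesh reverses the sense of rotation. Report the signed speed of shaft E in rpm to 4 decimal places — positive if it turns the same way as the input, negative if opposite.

+18293.2632 rpm (same as input, |ω| = 18293.2632 rpm)

Stage 1 [86T→20T]: ω = 2803.0000×86/20 = 12052.9000 rpm, dir flips to −; running = −12052.9000
Stage 2 [20T→18T]: ω = 12052.9000×20/18 = 13392.1111 rpm, dir flips to +; running = +13392.1111
Stage 3 [18T→19T]: ω = 13392.1111×18/19 = 12687.2632 rpm, dir flips to −; running = −12687.2632
Stage 4 [62T→43T]: ω = 12687.2632×62/43 = 18293.2632 rpm, dir flips to +; running = +18293.2632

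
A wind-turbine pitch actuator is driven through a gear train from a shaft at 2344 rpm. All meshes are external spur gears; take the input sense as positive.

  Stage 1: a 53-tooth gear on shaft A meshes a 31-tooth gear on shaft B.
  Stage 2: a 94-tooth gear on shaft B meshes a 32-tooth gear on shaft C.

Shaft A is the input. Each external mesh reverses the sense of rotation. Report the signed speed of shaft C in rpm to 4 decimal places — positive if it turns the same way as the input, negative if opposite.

Stage 1 [53T→31T]: ω = 2344.0000×53/31 = 4007.4839 rpm, dir flips to −; running = −4007.4839
Stage 2 [94T→32T]: ω = 4007.4839×94/32 = 11771.9839 rpm, dir flips to +; running = +11771.9839

+11771.9839 rpm (same as input, |ω| = 11771.9839 rpm)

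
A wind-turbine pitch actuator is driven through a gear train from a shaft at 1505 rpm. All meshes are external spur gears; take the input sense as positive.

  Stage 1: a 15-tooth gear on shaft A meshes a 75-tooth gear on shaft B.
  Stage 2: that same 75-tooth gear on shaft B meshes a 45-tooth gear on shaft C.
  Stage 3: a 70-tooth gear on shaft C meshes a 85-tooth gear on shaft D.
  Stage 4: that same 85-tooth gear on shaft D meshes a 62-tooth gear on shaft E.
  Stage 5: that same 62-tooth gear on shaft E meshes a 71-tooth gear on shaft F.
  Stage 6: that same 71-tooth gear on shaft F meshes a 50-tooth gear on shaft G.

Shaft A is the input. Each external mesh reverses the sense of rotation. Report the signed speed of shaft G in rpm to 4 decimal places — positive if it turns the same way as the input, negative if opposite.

Stage 1 [15T→75T]: ω = 1505.0000×15/75 = 301.0000 rpm, dir flips to −; running = −301.0000
Stage 2 [75T→45T]: ω = 301.0000×75/45 = 501.6667 rpm, dir flips to +; running = +501.6667
Stage 3 [70T→85T]: ω = 501.6667×70/85 = 413.1373 rpm, dir flips to −; running = −413.1373
Stage 4 [85T→62T]: ω = 413.1373×85/62 = 566.3978 rpm, dir flips to +; running = +566.3978
Stage 5 [62T→71T]: ω = 566.3978×62/71 = 494.6009 rpm, dir flips to −; running = −494.6009
Stage 6 [71T→50T]: ω = 494.6009×71/50 = 702.3333 rpm, dir flips to +; running = +702.3333

+702.3333 rpm (same as input, |ω| = 702.3333 rpm)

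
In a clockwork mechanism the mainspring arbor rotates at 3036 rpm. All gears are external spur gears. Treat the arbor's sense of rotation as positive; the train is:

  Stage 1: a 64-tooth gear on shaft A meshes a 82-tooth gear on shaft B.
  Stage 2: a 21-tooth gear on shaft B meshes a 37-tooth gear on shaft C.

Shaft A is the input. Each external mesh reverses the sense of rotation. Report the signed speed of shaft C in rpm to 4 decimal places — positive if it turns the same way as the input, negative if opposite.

Stage 1 [64T→82T]: ω = 3036.0000×64/82 = 2369.5610 rpm, dir flips to −; running = −2369.5610
Stage 2 [21T→37T]: ω = 2369.5610×21/37 = 1344.8860 rpm, dir flips to +; running = +1344.8860

+1344.8860 rpm (same as input, |ω| = 1344.8860 rpm)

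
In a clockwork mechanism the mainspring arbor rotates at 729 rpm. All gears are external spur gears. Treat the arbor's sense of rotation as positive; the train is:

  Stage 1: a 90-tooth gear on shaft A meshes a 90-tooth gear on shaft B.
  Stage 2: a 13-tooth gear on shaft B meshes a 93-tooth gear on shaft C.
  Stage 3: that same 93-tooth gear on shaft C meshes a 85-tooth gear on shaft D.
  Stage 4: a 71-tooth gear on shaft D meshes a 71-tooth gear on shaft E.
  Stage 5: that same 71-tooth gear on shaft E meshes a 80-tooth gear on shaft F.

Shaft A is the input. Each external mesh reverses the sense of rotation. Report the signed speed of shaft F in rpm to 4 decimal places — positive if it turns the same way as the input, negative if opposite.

Stage 1 [90T→90T]: ω = 729.0000×90/90 = 729.0000 rpm, dir flips to −; running = −729.0000
Stage 2 [13T→93T]: ω = 729.0000×13/93 = 101.9032 rpm, dir flips to +; running = +101.9032
Stage 3 [93T→85T]: ω = 101.9032×93/85 = 111.4941 rpm, dir flips to −; running = −111.4941
Stage 4 [71T→71T]: ω = 111.4941×71/71 = 111.4941 rpm, dir flips to +; running = +111.4941
Stage 5 [71T→80T]: ω = 111.4941×71/80 = 98.9510 rpm, dir flips to −; running = −98.9510

-98.9510 rpm (opposite to input, |ω| = 98.9510 rpm)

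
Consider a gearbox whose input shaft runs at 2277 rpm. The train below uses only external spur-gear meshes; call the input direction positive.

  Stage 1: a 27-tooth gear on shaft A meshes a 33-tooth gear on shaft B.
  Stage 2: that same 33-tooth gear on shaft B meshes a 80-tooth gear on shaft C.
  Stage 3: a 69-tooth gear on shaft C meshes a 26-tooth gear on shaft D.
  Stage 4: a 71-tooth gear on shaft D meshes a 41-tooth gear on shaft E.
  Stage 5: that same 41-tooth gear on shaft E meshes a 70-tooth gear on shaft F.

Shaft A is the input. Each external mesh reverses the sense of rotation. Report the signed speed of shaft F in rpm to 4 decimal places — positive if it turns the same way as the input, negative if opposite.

Stage 1 [27T→33T]: ω = 2277.0000×27/33 = 1863.0000 rpm, dir flips to −; running = −1863.0000
Stage 2 [33T→80T]: ω = 1863.0000×33/80 = 768.4875 rpm, dir flips to +; running = +768.4875
Stage 3 [69T→26T]: ω = 768.4875×69/26 = 2039.4476 rpm, dir flips to −; running = −2039.4476
Stage 4 [71T→41T]: ω = 2039.4476×71/41 = 3531.7263 rpm, dir flips to +; running = +3531.7263
Stage 5 [41T→70T]: ω = 3531.7263×41/70 = 2068.5826 rpm, dir flips to −; running = −2068.5826

-2068.5826 rpm (opposite to input, |ω| = 2068.5826 rpm)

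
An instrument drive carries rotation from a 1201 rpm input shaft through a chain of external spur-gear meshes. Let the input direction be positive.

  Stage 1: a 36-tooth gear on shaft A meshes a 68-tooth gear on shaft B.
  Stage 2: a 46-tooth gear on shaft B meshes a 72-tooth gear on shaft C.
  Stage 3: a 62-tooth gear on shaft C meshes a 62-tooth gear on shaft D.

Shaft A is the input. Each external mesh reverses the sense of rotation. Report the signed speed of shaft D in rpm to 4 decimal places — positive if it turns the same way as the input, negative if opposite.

Stage 1 [36T→68T]: ω = 1201.0000×36/68 = 635.8235 rpm, dir flips to −; running = −635.8235
Stage 2 [46T→72T]: ω = 635.8235×46/72 = 406.2206 rpm, dir flips to +; running = +406.2206
Stage 3 [62T→62T]: ω = 406.2206×62/62 = 406.2206 rpm, dir flips to −; running = −406.2206

-406.2206 rpm (opposite to input, |ω| = 406.2206 rpm)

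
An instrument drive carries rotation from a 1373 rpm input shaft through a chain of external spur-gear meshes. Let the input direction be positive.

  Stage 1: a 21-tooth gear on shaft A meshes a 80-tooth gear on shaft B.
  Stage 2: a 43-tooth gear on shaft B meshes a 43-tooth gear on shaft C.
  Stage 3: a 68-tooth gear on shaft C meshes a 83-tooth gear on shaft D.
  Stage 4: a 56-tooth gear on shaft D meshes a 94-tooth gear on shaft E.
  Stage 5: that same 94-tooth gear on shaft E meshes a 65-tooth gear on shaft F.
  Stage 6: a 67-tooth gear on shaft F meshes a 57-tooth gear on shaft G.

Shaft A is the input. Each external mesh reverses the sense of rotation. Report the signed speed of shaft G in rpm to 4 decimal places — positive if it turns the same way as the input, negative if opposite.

+299.0235 rpm (same as input, |ω| = 299.0235 rpm)

Stage 1 [21T→80T]: ω = 1373.0000×21/80 = 360.4125 rpm, dir flips to −; running = −360.4125
Stage 2 [43T→43T]: ω = 360.4125×43/43 = 360.4125 rpm, dir flips to +; running = +360.4125
Stage 3 [68T→83T]: ω = 360.4125×68/83 = 295.2777 rpm, dir flips to −; running = −295.2777
Stage 4 [56T→94T]: ω = 295.2777×56/94 = 175.9101 rpm, dir flips to +; running = +175.9101
Stage 5 [94T→65T]: ω = 175.9101×94/65 = 254.3931 rpm, dir flips to −; running = −254.3931
Stage 6 [67T→57T]: ω = 254.3931×67/57 = 299.0235 rpm, dir flips to +; running = +299.0235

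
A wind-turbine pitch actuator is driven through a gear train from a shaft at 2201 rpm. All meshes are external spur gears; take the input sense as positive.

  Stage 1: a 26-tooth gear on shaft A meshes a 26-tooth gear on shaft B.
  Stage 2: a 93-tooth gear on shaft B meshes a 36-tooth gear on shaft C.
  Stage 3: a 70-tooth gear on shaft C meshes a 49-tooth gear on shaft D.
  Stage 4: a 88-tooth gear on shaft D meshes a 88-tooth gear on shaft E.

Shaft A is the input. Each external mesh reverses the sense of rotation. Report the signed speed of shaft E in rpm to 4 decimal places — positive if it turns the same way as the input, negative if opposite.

+8122.7381 rpm (same as input, |ω| = 8122.7381 rpm)

Stage 1 [26T→26T]: ω = 2201.0000×26/26 = 2201.0000 rpm, dir flips to −; running = −2201.0000
Stage 2 [93T→36T]: ω = 2201.0000×93/36 = 5685.9167 rpm, dir flips to +; running = +5685.9167
Stage 3 [70T→49T]: ω = 5685.9167×70/49 = 8122.7381 rpm, dir flips to −; running = −8122.7381
Stage 4 [88T→88T]: ω = 8122.7381×88/88 = 8122.7381 rpm, dir flips to +; running = +8122.7381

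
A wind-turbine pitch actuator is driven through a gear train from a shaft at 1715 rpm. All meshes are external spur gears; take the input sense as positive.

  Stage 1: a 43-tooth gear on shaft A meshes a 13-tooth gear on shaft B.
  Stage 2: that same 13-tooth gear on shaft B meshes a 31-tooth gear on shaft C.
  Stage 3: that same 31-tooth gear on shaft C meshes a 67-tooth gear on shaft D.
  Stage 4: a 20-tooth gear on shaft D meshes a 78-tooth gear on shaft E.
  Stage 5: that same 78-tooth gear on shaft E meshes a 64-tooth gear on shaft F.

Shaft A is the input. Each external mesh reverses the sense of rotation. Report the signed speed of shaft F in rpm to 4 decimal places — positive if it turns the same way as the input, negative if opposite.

-343.9599 rpm (opposite to input, |ω| = 343.9599 rpm)

Stage 1 [43T→13T]: ω = 1715.0000×43/13 = 5672.6923 rpm, dir flips to −; running = −5672.6923
Stage 2 [13T→31T]: ω = 5672.6923×13/31 = 2378.8710 rpm, dir flips to +; running = +2378.8710
Stage 3 [31T→67T]: ω = 2378.8710×31/67 = 1100.6716 rpm, dir flips to −; running = −1100.6716
Stage 4 [20T→78T]: ω = 1100.6716×20/78 = 282.2235 rpm, dir flips to +; running = +282.2235
Stage 5 [78T→64T]: ω = 282.2235×78/64 = 343.9599 rpm, dir flips to −; running = −343.9599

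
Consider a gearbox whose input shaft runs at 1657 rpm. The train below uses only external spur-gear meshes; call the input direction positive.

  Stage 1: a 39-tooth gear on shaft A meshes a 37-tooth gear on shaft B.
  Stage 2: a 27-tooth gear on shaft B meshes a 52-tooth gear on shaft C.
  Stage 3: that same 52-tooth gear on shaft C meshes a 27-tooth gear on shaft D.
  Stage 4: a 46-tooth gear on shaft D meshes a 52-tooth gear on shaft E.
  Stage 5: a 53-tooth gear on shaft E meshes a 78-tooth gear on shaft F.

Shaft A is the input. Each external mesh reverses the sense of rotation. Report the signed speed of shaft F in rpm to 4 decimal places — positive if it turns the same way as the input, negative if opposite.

-1049.8352 rpm (opposite to input, |ω| = 1049.8352 rpm)

Stage 1 [39T→37T]: ω = 1657.0000×39/37 = 1746.5676 rpm, dir flips to −; running = −1746.5676
Stage 2 [27T→52T]: ω = 1746.5676×27/52 = 906.8716 rpm, dir flips to +; running = +906.8716
Stage 3 [52T→27T]: ω = 906.8716×52/27 = 1746.5676 rpm, dir flips to −; running = −1746.5676
Stage 4 [46T→52T]: ω = 1746.5676×46/52 = 1545.0405 rpm, dir flips to +; running = +1545.0405
Stage 5 [53T→78T]: ω = 1545.0405×53/78 = 1049.8352 rpm, dir flips to −; running = −1049.8352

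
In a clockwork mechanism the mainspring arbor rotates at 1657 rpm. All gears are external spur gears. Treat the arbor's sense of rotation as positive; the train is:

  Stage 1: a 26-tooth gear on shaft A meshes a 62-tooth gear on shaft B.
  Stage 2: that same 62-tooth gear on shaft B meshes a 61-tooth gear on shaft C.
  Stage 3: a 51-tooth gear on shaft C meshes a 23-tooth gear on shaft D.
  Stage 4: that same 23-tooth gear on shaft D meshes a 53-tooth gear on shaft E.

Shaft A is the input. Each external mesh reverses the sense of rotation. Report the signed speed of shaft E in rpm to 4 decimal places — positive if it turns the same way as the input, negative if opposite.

Stage 1 [26T→62T]: ω = 1657.0000×26/62 = 694.8710 rpm, dir flips to −; running = −694.8710
Stage 2 [62T→61T]: ω = 694.8710×62/61 = 706.2623 rpm, dir flips to +; running = +706.2623
Stage 3 [51T→23T]: ω = 706.2623×51/23 = 1566.0599 rpm, dir flips to −; running = −1566.0599
Stage 4 [23T→53T]: ω = 1566.0599×23/53 = 679.6109 rpm, dir flips to +; running = +679.6109

+679.6109 rpm (same as input, |ω| = 679.6109 rpm)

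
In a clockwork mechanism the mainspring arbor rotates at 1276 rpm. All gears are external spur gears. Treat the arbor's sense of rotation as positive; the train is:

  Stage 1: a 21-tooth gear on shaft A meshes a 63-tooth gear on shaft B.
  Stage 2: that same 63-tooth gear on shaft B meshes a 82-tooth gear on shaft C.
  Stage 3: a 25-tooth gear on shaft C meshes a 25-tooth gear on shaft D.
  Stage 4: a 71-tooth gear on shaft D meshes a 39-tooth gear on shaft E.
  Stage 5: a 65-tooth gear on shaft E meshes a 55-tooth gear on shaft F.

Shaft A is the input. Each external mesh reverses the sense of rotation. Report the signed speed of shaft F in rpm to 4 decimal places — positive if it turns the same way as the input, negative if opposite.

-703.0732 rpm (opposite to input, |ω| = 703.0732 rpm)

Stage 1 [21T→63T]: ω = 1276.0000×21/63 = 425.3333 rpm, dir flips to −; running = −425.3333
Stage 2 [63T→82T]: ω = 425.3333×63/82 = 326.7805 rpm, dir flips to +; running = +326.7805
Stage 3 [25T→25T]: ω = 326.7805×25/25 = 326.7805 rpm, dir flips to −; running = −326.7805
Stage 4 [71T→39T]: ω = 326.7805×71/39 = 594.9081 rpm, dir flips to +; running = +594.9081
Stage 5 [65T→55T]: ω = 594.9081×65/55 = 703.0732 rpm, dir flips to −; running = −703.0732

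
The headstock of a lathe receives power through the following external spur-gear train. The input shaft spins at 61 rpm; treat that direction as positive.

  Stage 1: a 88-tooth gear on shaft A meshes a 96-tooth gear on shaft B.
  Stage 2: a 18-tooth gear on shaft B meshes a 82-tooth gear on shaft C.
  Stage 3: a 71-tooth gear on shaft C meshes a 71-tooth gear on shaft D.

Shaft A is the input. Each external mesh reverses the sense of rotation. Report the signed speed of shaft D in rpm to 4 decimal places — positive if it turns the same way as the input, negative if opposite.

-12.2744 rpm (opposite to input, |ω| = 12.2744 rpm)

Stage 1 [88T→96T]: ω = 61.0000×88/96 = 55.9167 rpm, dir flips to −; running = −55.9167
Stage 2 [18T→82T]: ω = 55.9167×18/82 = 12.2744 rpm, dir flips to +; running = +12.2744
Stage 3 [71T→71T]: ω = 12.2744×71/71 = 12.2744 rpm, dir flips to −; running = −12.2744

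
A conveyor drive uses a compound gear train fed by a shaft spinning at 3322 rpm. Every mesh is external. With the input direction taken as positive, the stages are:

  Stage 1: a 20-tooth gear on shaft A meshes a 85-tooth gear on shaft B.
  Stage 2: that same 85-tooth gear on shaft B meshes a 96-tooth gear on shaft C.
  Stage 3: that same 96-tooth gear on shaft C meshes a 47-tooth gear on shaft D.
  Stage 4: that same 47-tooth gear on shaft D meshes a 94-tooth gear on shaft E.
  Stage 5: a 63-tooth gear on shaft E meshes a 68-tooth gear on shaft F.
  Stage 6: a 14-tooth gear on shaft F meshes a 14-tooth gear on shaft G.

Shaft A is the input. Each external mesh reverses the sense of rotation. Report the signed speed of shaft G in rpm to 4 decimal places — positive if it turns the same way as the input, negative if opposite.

+654.8373 rpm (same as input, |ω| = 654.8373 rpm)

Stage 1 [20T→85T]: ω = 3322.0000×20/85 = 781.6471 rpm, dir flips to −; running = −781.6471
Stage 2 [85T→96T]: ω = 781.6471×85/96 = 692.0833 rpm, dir flips to +; running = +692.0833
Stage 3 [96T→47T]: ω = 692.0833×96/47 = 1413.6170 rpm, dir flips to −; running = −1413.6170
Stage 4 [47T→94T]: ω = 1413.6170×47/94 = 706.8085 rpm, dir flips to +; running = +706.8085
Stage 5 [63T→68T]: ω = 706.8085×63/68 = 654.8373 rpm, dir flips to −; running = −654.8373
Stage 6 [14T→14T]: ω = 654.8373×14/14 = 654.8373 rpm, dir flips to +; running = +654.8373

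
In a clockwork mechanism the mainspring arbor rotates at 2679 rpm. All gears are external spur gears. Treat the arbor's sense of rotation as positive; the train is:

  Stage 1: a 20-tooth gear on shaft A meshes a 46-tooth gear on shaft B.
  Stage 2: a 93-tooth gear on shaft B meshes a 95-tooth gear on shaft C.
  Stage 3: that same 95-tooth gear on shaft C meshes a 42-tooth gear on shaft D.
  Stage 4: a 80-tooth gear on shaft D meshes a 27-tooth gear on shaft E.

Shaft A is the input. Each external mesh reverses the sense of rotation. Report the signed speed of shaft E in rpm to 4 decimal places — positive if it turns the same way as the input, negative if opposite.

Stage 1 [20T→46T]: ω = 2679.0000×20/46 = 1164.7826 rpm, dir flips to −; running = −1164.7826
Stage 2 [93T→95T]: ω = 1164.7826×93/95 = 1140.2609 rpm, dir flips to +; running = +1140.2609
Stage 3 [95T→42T]: ω = 1140.2609×95/42 = 2579.1615 rpm, dir flips to −; running = −2579.1615
Stage 4 [80T→27T]: ω = 2579.1615×80/27 = 7641.9600 rpm, dir flips to +; running = +7641.9600

+7641.9600 rpm (same as input, |ω| = 7641.9600 rpm)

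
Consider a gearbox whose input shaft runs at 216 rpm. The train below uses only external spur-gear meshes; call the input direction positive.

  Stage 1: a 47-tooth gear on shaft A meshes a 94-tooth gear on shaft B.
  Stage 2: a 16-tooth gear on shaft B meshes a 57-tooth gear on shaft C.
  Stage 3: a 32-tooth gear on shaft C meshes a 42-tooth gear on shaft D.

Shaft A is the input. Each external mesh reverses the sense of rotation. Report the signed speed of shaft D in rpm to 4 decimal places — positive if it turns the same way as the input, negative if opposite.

Stage 1 [47T→94T]: ω = 216.0000×47/94 = 108.0000 rpm, dir flips to −; running = −108.0000
Stage 2 [16T→57T]: ω = 108.0000×16/57 = 30.3158 rpm, dir flips to +; running = +30.3158
Stage 3 [32T→42T]: ω = 30.3158×32/42 = 23.0977 rpm, dir flips to −; running = −23.0977

-23.0977 rpm (opposite to input, |ω| = 23.0977 rpm)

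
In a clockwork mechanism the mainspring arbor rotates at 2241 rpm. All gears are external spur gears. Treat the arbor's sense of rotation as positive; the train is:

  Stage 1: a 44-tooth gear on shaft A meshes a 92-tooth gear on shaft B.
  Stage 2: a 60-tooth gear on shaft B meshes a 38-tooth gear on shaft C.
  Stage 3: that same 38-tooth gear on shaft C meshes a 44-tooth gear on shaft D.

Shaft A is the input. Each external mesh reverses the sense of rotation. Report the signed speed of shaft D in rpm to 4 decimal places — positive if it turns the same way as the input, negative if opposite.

Stage 1 [44T→92T]: ω = 2241.0000×44/92 = 1071.7826 rpm, dir flips to −; running = −1071.7826
Stage 2 [60T→38T]: ω = 1071.7826×60/38 = 1692.2883 rpm, dir flips to +; running = +1692.2883
Stage 3 [38T→44T]: ω = 1692.2883×38/44 = 1461.5217 rpm, dir flips to −; running = −1461.5217

-1461.5217 rpm (opposite to input, |ω| = 1461.5217 rpm)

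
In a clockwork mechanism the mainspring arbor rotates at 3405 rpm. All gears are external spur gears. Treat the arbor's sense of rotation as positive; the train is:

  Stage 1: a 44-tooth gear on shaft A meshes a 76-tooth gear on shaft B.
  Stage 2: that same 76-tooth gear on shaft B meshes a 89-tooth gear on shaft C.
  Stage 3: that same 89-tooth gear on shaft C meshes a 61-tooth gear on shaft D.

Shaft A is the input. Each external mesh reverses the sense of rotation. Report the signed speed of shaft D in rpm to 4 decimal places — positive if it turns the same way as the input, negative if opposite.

Stage 1 [44T→76T]: ω = 3405.0000×44/76 = 1971.3158 rpm, dir flips to −; running = −1971.3158
Stage 2 [76T→89T]: ω = 1971.3158×76/89 = 1683.3708 rpm, dir flips to +; running = +1683.3708
Stage 3 [89T→61T]: ω = 1683.3708×89/61 = 2456.0656 rpm, dir flips to −; running = −2456.0656

-2456.0656 rpm (opposite to input, |ω| = 2456.0656 rpm)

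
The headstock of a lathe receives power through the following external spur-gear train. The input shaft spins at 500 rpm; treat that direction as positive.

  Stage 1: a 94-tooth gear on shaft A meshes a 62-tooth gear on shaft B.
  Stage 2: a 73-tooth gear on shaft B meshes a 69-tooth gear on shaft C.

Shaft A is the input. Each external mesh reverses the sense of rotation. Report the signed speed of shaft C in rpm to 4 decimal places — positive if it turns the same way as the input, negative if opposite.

Stage 1 [94T→62T]: ω = 500.0000×94/62 = 758.0645 rpm, dir flips to −; running = −758.0645
Stage 2 [73T→69T]: ω = 758.0645×73/69 = 802.0103 rpm, dir flips to +; running = +802.0103

+802.0103 rpm (same as input, |ω| = 802.0103 rpm)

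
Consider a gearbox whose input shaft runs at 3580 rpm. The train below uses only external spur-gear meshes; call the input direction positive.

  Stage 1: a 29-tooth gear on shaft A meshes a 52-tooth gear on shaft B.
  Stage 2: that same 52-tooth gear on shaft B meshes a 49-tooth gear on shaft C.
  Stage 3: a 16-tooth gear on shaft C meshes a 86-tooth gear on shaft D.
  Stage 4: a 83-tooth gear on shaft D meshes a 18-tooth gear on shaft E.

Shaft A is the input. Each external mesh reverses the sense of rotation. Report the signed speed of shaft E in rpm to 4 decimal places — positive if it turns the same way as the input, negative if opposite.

+1817.6575 rpm (same as input, |ω| = 1817.6575 rpm)

Stage 1 [29T→52T]: ω = 3580.0000×29/52 = 1996.5385 rpm, dir flips to −; running = −1996.5385
Stage 2 [52T→49T]: ω = 1996.5385×52/49 = 2118.7755 rpm, dir flips to +; running = +2118.7755
Stage 3 [16T→86T]: ω = 2118.7755×16/86 = 394.1908 rpm, dir flips to −; running = −394.1908
Stage 4 [83T→18T]: ω = 394.1908×83/18 = 1817.6575 rpm, dir flips to +; running = +1817.6575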